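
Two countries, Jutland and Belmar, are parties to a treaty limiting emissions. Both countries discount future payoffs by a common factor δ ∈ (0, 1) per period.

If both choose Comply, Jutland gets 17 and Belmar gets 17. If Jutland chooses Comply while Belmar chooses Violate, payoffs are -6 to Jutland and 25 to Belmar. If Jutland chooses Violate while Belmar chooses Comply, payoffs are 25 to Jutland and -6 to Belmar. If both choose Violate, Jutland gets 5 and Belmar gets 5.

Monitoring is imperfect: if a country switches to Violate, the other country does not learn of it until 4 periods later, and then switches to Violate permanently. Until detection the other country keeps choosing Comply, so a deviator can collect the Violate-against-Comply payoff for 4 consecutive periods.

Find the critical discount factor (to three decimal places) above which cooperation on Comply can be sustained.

0.795

Deviating for the 4 undetected periods gains 25−17 = 8 per period over cooperation, then loses 17−5 = 12 per period forever once punishment starts.
Gain: 8(1 + δ + … + δ^3); loss: 12·δ^4/(1−δ).
No profitable deviation ⇔ 8(1−δ^4) ≤ 12·δ^4, i.e. δ^4 ≥ 8/(8+12) = 2/5.
Hence δ ≥ (2/5)^(1/4) ≈ 0.795.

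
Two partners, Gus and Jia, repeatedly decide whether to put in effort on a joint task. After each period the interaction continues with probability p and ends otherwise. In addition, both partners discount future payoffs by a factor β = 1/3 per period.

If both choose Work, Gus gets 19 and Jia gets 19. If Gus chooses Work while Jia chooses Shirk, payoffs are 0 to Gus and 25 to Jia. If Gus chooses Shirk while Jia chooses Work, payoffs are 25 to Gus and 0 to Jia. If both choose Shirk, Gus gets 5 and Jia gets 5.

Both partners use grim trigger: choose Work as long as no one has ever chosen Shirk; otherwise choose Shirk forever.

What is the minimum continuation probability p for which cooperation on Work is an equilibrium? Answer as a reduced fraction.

Expected continuation weight on next period's payoff is β·p = 1/3·p, which plays the role of the discount factor.
Cooperation requires 1/3·p ≥ (25−19)/(25−5) = 3/10, hence p ≥ 9/10.

9/10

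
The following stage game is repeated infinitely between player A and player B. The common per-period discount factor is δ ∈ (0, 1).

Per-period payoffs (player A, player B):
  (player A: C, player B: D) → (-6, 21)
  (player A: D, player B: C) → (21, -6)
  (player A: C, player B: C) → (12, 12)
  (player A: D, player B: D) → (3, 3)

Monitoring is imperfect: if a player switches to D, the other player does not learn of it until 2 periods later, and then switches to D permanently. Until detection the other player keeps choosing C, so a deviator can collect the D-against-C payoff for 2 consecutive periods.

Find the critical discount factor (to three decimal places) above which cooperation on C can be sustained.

Deviating for the 2 undetected periods gains 21−12 = 9 per period over cooperation, then loses 12−3 = 9 per period forever once punishment starts.
Gain: 9(1 + δ + … + δ^1); loss: 9·δ^2/(1−δ).
No profitable deviation ⇔ 9(1−δ^2) ≤ 9·δ^2, i.e. δ^2 ≥ 9/(9+9) = 1/2.
Hence δ ≥ (1/2)^(1/2) ≈ 0.707.

0.707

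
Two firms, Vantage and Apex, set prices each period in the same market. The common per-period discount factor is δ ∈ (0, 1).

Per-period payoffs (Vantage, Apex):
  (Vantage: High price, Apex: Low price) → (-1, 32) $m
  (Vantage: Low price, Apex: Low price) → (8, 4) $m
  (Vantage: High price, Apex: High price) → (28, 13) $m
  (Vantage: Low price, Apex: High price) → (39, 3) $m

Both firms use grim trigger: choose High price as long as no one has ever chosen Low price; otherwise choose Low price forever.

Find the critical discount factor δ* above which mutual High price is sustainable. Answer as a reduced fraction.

For Vantage: deviation gain 39−28 = 11, per-period punishment loss 28−8 = 20. IC gives δ ≥ 11/31.
For Apex: gain 19, loss 9 per period, so δ ≥ 19/28.
The tighter constraint is Apex's, so cooperation needs δ ≥ 19/28.

19/28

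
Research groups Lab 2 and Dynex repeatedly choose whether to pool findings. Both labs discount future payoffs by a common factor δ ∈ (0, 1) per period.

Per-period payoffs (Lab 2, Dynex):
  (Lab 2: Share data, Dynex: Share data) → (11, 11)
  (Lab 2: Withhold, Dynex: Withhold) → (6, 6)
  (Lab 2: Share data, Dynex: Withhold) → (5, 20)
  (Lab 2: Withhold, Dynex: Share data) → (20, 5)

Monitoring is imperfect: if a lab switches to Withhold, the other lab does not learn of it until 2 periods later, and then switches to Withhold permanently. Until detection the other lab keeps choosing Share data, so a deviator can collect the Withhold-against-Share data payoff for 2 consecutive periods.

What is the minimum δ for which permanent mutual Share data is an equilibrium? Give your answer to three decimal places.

0.802

A deviator earns 20 for 2 periods, then 6 forever; cooperating earns 11 forever. Multiplying the IC by (1−δ):
11 ≥ 20(1−δ^2) + 6δ^2, so 14·δ^2 ≥ 9 and δ^2 ≥ 9/14.
δ ≥ (9/14)^(1/2) ≈ 0.802.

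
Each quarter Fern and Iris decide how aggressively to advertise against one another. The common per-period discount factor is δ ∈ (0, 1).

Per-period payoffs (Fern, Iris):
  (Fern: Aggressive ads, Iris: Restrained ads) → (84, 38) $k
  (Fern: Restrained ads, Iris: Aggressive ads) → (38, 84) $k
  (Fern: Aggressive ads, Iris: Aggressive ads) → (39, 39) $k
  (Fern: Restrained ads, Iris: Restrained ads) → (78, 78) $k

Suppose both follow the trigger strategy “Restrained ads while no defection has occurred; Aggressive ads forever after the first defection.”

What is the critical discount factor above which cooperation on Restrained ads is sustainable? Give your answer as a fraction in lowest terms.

2/15

Under grim trigger the critical discount factor is (T−C)/(T−P) with T = 84, C = 78, P = 39.
δ* = (84−78)/(84−39) = 6/45 = 2/15.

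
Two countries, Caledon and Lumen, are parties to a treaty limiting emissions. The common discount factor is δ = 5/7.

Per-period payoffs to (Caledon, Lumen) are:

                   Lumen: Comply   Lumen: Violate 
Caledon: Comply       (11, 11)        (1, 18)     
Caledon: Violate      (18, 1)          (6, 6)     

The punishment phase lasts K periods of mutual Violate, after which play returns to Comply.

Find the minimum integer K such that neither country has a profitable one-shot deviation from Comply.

3

IC: δ(1−δ^K)/(1−δ) ≥ (18−11)/(11−6) = 7/5.
With δ = 5/7: need 1 − δ^K ≥ 7/5·(1−5/7)/(5/7), i.e. δ^K ≤ 0.4400.
Since (5/7)^2 = 0.5102 and (5/7)^3 = 0.3644, the smallest such K is 3.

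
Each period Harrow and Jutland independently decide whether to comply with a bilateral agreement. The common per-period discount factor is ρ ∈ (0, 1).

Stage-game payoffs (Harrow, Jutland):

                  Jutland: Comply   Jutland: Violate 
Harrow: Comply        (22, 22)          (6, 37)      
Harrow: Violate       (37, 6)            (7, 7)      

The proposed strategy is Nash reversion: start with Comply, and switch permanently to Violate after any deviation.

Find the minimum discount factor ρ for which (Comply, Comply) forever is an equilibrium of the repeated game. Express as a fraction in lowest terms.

1/2

One-period gain from deviating is 37 − 22 = 15. The loss is 22 − 7 = 15 in every subsequent period, with present value 15·ρ/(1−ρ).
Deviation is unprofitable when 15·ρ/(1−ρ) ≥ 15, i.e. ρ/(1−ρ) ≥ 1.
Equivalently ρ ≥ 15/(15+15) = 1/2.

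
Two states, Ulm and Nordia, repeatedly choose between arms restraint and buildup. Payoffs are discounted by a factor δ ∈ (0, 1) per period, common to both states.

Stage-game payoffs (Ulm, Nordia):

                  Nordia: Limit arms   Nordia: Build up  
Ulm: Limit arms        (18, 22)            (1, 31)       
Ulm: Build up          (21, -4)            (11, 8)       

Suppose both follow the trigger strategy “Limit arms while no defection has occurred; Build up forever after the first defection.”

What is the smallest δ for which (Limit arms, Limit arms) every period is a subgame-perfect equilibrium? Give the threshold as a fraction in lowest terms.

Ulm: cooperation gives 18 each period; deviation gives 21 once then 11 forever.
  18/(1−δ) ≥ 21 + 11δ/(1−δ) ⇒ δ ≥ 3/10.
Nordia: cooperation gives 22 each period; deviation gives 31 once then 8 forever.
  δ ≥ 9/23.
Both must hold, so the binding constraint is Nordia's: δ ≥ 9/23.

9/23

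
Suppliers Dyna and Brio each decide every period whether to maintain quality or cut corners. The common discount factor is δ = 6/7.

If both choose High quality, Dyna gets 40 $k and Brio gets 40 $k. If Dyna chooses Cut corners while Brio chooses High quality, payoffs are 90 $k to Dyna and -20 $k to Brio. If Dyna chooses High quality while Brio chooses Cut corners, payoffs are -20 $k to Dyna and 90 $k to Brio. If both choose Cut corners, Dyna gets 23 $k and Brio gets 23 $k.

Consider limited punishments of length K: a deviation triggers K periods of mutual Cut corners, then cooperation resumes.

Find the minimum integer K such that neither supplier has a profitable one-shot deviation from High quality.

5

Need Σ_{k=1}^{K} δ^k ≥ (90−40)/(40−23) = 2.9412 at δ = 6/7.
At K = 4 the sum is 2.7613 < 2.9412; at K = 5 it is 3.2240 ≥ 2.9412.
So the minimum punishment length is K = 5.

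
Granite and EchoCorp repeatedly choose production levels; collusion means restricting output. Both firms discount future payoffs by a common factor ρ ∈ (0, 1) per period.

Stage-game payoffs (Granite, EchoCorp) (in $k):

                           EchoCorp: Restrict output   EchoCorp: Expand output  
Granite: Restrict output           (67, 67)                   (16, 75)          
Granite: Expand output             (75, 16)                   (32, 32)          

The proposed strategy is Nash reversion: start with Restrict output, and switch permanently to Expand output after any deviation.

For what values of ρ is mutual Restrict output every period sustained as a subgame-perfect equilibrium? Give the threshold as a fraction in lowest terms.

8/43

Under grim trigger the critical discount factor is (T−C)/(T−P) with T = 75, C = 67, P = 32.
ρ* = (75−67)/(75−32) = 8/43.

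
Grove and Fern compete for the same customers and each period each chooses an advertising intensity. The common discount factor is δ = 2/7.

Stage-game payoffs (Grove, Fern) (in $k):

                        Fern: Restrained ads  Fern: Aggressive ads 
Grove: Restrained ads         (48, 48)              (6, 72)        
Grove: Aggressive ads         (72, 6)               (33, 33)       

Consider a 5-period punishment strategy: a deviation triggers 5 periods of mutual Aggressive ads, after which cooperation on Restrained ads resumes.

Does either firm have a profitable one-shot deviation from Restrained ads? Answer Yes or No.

Yes

Comparing payoff streams over the 6 periods until play realigns: cooperate → 48(1+δ+…+δ^5); deviate → 72 + 33(δ+…+δ^5).
Cooperation is sustained iff (48−33)(δ+…+δ^5) ≥ 72−48.
δ+…+δ^5 = 2/7·(1−(2/7)^5)/(1−2/7) = 0.3992, and (72−48)/(48−33) = 1.6000.
0.3992 < 1.6000, so cooperation is not sustainable.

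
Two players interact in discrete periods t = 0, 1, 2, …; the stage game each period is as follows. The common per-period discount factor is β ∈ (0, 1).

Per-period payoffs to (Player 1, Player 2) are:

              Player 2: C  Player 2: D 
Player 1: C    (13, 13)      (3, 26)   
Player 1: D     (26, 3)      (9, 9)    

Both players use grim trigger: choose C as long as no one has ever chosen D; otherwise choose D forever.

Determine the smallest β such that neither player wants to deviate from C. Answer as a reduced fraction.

13/17

One-period gain from deviating is 26 − 13 = 13. The loss is 13 − 9 = 4 in every subsequent period, with present value 4·β/(1−β).
Deviation is unprofitable when 4·β/(1−β) ≥ 13, i.e. β/(1−β) ≥ 13/4.
Equivalently β ≥ 13/(13+4) = 13/17.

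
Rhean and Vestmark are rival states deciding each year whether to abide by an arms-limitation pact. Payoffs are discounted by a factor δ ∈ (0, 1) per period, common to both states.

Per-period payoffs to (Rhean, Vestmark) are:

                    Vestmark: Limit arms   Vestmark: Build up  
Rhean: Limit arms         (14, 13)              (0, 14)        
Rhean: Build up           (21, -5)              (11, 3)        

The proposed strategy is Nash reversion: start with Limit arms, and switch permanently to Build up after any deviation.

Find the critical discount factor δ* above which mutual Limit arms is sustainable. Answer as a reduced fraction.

For Rhean: deviation gain 21−14 = 7, per-period punishment loss 14−11 = 3. IC gives δ ≥ 7/10.
For Vestmark: gain 1, loss 10 per period, so δ ≥ 1/11.
The tighter constraint is Rhean's, so cooperation needs δ ≥ 7/10.

7/10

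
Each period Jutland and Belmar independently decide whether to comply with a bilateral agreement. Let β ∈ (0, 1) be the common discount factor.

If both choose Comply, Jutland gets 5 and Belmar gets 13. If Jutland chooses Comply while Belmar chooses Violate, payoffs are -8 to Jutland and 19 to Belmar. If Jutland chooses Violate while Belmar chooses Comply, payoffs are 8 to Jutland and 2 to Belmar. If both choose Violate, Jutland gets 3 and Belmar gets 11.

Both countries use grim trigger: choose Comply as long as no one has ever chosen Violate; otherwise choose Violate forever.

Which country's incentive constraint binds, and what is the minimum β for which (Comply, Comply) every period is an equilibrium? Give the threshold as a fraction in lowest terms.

Jutland's threshold: (8−5)/(8−3) = 3/5.
Belmar's threshold: (19−13)/(19−11) = 3/4.
3/5 < 3/4, so Belmar binds and β* = 3/4.

Belmar; β ≥ 3/4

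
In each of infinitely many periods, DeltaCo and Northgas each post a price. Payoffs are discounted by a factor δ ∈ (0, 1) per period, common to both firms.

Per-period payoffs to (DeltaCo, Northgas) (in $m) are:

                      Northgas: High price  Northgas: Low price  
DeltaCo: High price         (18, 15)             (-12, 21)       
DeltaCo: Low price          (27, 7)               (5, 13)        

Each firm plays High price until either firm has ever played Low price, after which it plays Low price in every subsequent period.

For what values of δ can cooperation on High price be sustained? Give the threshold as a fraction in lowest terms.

DeltaCo's threshold: (27−18)/(27−5) = 9/22.
Northgas's threshold: (21−15)/(21−13) = 3/4.
9/22 < 3/4, so Northgas binds and δ* = 3/4.

3/4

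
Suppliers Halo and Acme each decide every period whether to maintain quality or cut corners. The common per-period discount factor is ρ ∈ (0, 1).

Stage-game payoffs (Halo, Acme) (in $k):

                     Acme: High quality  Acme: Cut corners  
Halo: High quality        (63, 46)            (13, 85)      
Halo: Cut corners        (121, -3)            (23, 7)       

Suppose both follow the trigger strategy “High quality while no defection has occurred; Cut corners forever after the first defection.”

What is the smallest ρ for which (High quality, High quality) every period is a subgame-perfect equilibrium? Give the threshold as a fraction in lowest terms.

29/49

Halo's threshold: (121−63)/(121−23) = 29/49.
Acme's threshold: (85−46)/(85−7) = 1/2.
29/49 > 1/2, so Halo binds and ρ* = 29/49.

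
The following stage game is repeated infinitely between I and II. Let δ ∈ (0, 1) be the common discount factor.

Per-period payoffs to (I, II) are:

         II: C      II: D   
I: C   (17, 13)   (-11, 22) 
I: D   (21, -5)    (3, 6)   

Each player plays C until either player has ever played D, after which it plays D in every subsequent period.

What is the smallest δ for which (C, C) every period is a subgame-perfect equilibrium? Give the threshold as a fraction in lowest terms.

9/16

I: cooperation gives 17 each period; deviation gives 21 once then 3 forever.
  17/(1−δ) ≥ 21 + 3δ/(1−δ) ⇒ δ ≥ 4/18 = 2/9.
II: cooperation gives 13 each period; deviation gives 22 once then 6 forever.
  δ ≥ 9/16.
Both must hold, so the binding constraint is II's: δ ≥ 9/16.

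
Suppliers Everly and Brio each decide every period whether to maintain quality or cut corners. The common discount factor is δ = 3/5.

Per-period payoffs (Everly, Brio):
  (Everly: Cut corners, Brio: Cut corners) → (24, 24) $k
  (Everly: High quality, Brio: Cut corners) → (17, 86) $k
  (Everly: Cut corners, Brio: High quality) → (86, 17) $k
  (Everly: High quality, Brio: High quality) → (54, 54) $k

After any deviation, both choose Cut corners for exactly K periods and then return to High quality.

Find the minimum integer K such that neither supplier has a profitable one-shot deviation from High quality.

IC: δ(1−δ^K)/(1−δ) ≥ (86−54)/(54−24) = 16/15.
With δ = 3/5: need 1 − δ^K ≥ 16/15·(1−3/5)/(3/5), i.e. δ^K ≤ 0.2889.
Since (3/5)^2 = 0.3600 and (3/5)^3 = 0.2160, the smallest such K is 3.

3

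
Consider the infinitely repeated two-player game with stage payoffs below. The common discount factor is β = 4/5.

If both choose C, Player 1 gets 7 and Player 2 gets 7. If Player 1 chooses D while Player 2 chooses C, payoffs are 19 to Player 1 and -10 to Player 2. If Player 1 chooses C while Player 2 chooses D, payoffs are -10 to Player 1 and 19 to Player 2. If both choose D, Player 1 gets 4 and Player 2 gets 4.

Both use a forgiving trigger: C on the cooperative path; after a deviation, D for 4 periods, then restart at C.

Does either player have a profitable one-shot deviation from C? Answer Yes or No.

Yes

Comparing payoff streams over the 5 periods until play realigns: cooperate → 7(1+β+…+β^4); deviate → 19 + 4(β+…+β^4).
Cooperation is sustained iff (7−4)(β+…+β^4) ≥ 19−7.
β+…+β^4 = 4/5·(1−(4/5)^4)/(1−4/5) = 2.3616, and (19−7)/(7−4) = 4.0000.
2.3616 < 4.0000, so cooperation is not sustainable.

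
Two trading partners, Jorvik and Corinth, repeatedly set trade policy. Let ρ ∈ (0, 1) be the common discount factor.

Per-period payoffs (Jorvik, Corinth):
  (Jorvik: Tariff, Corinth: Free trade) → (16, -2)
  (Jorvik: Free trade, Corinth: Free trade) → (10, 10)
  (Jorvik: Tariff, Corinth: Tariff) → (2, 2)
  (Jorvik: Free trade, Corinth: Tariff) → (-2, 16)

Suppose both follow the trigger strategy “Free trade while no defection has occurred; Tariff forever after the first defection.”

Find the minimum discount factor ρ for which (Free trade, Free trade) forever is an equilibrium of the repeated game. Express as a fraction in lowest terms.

Cooperation forever yields 10 each period: 10/(1−ρ).
Deviating yields 16 once, then 2 forever: 16 + 2ρ/(1−ρ).
No profitable deviation requires 10/(1−ρ) ≥ 16 + 2ρ/(1−ρ).
Multiplying by (1−ρ): 10 ≥ 16(1−ρ) + 2ρ = 16 − 14ρ.
So 14ρ ≥ 6, i.e. ρ ≥ 6/14 = 3/7.

3/7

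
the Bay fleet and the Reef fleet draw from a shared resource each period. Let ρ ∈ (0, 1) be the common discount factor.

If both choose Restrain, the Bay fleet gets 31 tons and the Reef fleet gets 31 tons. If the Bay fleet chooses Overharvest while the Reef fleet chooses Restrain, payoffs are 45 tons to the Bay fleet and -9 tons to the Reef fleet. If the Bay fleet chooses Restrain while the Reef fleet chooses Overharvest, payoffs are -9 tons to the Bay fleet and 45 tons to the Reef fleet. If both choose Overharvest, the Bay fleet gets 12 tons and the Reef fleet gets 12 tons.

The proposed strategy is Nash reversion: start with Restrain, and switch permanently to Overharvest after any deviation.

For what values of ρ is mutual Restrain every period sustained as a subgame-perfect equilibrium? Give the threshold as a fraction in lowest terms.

14/33

One-period gain from deviating is 45 − 31 = 14. The loss is 31 − 12 = 19 in every subsequent period, with present value 19·ρ/(1−ρ).
Deviation is unprofitable when 19·ρ/(1−ρ) ≥ 14, i.e. ρ/(1−ρ) ≥ 14/19.
Equivalently ρ ≥ 14/(14+19) = 14/33.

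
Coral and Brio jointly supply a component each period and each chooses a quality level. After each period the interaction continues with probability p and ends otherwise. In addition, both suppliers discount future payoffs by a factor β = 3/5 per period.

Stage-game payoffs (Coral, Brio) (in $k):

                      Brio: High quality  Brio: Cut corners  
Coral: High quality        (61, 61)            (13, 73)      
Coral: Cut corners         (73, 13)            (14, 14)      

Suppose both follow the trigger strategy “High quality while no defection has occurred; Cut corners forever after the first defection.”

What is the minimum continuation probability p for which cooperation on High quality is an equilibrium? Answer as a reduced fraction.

Expected continuation weight on next period's payoff is β·p = 3/5·p, which plays the role of the discount factor.
Cooperation requires 3/5·p ≥ (73−61)/(73−14) = 12/59, hence p ≥ 20/59.

20/59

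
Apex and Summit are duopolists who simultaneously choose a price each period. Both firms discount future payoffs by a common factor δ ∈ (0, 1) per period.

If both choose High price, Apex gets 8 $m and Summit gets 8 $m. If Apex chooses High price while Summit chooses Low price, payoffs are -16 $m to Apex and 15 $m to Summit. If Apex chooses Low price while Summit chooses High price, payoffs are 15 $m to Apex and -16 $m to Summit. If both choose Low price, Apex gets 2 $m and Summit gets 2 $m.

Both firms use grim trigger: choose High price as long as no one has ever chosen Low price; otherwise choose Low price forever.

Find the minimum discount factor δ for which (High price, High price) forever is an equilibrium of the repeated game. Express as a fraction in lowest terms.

7/13

8/(1−δ) ≥ 15 + 2δ/(1−δ)
8 ≥ 15 − 13δ
δ ≥ 7/13.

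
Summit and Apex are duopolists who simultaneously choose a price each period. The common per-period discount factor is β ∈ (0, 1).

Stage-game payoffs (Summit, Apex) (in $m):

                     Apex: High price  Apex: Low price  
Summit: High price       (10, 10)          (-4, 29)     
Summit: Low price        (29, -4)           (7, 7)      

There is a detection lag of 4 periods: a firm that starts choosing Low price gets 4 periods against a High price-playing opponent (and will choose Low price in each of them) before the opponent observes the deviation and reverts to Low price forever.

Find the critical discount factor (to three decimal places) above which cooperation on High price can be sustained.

0.964

Deviating for the 4 undetected periods gains 29−10 = 19 per period over cooperation, then loses 10−7 = 3 per period forever once punishment starts.
Gain: 19(1 + β + … + β^3); loss: 3·β^4/(1−β).
No profitable deviation ⇔ 19(1−β^4) ≤ 3·β^4, i.e. β^4 ≥ 19/(19+3) = 19/22.
Hence β ≥ (19/22)^(1/4) ≈ 0.964.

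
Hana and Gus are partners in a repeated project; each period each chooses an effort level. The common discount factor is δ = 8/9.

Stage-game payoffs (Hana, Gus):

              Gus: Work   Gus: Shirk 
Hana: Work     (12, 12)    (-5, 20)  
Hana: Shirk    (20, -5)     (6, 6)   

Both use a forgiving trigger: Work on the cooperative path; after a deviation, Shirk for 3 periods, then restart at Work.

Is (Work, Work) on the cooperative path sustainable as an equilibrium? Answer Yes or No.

Yes

Comparing payoff streams over the 4 periods until play realigns: cooperate → 12(1+δ+…+δ^3); deviate → 20 + 6(δ+…+δ^3).
Cooperation is sustained iff (12−6)(δ+…+δ^3) ≥ 20−12.
δ+…+δ^3 = 8/9·(1−(8/9)^3)/(1−8/9) = 2.3813, and (20−12)/(12−6) = 1.3333.
2.3813 ≥ 1.3333, so cooperation is sustainable.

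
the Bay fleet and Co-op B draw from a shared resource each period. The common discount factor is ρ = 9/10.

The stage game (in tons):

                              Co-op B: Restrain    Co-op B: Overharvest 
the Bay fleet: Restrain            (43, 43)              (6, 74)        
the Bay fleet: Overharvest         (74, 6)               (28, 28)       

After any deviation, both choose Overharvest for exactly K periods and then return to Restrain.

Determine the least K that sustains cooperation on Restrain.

3

Need Σ_{k=1}^{K} ρ^k ≥ (74−43)/(43−28) = 2.0667 at ρ = 9/10.
At K = 2 the sum is 1.7100 < 2.0667; at K = 3 it is 2.4390 ≥ 2.0667.
So the minimum punishment length is K = 3.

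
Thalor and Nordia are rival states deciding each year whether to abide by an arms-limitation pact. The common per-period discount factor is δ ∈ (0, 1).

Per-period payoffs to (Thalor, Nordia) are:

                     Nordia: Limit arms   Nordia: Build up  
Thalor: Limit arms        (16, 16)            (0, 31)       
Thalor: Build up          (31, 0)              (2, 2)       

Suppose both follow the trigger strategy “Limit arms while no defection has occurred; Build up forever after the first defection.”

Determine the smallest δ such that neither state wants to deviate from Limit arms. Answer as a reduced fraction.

One-period gain from deviating is 31 − 16 = 15. The loss is 16 − 2 = 14 in every subsequent period, with present value 14·δ/(1−δ).
Deviation is unprofitable when 14·δ/(1−δ) ≥ 15, i.e. δ/(1−δ) ≥ 15/14.
Equivalently δ ≥ 15/(15+14) = 15/29.

15/29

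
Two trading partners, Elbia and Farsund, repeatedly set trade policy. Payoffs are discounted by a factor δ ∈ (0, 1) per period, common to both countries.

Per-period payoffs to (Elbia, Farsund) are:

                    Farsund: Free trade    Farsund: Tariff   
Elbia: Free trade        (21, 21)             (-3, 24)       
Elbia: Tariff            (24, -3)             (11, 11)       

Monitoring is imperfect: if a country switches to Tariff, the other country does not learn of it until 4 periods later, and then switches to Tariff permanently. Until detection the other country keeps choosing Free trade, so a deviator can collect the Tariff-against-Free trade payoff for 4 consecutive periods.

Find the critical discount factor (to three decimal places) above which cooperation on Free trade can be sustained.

A deviator earns 24 for 4 periods, then 11 forever; cooperating earns 21 forever. Multiplying the IC by (1−δ):
21 ≥ 24(1−δ^4) + 11δ^4, so 13·δ^4 ≥ 3 and δ^4 ≥ 3/13.
δ ≥ (3/13)^(1/4) ≈ 0.693.

0.693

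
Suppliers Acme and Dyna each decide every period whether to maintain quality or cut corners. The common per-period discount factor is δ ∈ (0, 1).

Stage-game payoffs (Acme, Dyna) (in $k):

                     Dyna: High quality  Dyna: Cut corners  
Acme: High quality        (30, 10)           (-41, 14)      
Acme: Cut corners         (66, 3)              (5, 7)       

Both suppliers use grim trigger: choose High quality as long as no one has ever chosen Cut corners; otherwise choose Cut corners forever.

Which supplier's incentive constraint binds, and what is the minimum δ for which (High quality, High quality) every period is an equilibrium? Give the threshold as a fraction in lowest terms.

Acme; δ ≥ 36/61

For Acme: deviation gain 66−30 = 36, per-period punishment loss 30−5 = 25. IC gives δ ≥ 36/61.
For Dyna: gain 4, loss 3 per period, so δ ≥ 4/7.
The tighter constraint is Acme's, so cooperation needs δ ≥ 36/61.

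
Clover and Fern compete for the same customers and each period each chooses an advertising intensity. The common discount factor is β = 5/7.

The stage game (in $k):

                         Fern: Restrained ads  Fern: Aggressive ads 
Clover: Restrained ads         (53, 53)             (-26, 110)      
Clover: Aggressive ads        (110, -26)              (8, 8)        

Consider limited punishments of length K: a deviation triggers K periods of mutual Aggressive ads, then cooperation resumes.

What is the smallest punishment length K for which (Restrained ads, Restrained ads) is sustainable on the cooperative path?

3

IC: β(1−β^K)/(1−β) ≥ (110−53)/(53−8) = 19/15.
With β = 5/7: need 1 − β^K ≥ 19/15·(1−5/7)/(5/7), i.e. β^K ≤ 0.4933.
Since (5/7)^2 = 0.5102 and (5/7)^3 = 0.3644, the smallest such K is 3.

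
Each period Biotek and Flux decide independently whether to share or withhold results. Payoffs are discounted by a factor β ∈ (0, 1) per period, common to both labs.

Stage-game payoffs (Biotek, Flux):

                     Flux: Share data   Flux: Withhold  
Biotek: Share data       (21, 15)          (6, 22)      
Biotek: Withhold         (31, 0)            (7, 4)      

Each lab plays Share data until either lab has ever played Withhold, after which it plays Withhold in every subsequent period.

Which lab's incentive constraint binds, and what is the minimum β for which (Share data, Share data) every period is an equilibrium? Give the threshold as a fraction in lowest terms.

Biotek's threshold: (31−21)/(31−7) = 5/12.
Flux's threshold: (22−15)/(22−4) = 7/18.
5/12 > 7/18, so Biotek binds and β* = 5/12.

Biotek; β ≥ 5/12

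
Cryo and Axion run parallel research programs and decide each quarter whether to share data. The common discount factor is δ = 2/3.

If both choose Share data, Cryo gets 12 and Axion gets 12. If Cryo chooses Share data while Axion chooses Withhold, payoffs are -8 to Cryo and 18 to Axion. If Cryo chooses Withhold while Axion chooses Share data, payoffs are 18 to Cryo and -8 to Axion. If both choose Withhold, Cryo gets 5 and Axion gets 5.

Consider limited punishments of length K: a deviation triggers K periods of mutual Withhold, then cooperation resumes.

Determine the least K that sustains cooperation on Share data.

No profitable deviation requires (12−5)(δ+…+δ^K) ≥ 18−12, i.e. δ+…+δ^K ≥ 6/7 ≈ 0.8571.
With δ = 2/3, the partial sums are K=1: 0.6667, K=2: 1.1111.
K = 2 is the first length at which the sum reaches 0.8571.

2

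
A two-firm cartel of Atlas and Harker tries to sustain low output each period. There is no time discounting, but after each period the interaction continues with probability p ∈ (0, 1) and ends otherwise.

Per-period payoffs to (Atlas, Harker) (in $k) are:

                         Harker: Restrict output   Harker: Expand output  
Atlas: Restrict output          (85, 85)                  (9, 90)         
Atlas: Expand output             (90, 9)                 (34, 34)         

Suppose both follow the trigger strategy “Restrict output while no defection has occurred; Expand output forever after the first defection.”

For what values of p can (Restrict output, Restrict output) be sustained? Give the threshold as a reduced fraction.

Expected cooperation value is 85 + p·85 + p²·85 + … = 85/(1−p); deviation gives 90 + p·34/(1−p).
85 ≥ 90(1−p) + 34p ⇒ 56p ≥ 5 ⇒ p ≥ 5/56.

5/56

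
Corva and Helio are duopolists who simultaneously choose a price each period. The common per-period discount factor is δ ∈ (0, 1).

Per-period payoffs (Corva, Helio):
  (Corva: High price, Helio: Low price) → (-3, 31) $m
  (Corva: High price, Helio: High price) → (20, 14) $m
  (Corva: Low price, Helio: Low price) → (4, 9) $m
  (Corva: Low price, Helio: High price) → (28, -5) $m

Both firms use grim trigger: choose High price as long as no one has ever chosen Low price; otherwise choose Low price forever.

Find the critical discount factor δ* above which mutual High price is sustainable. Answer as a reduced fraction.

Corva's threshold: (28−20)/(28−4) = 1/3.
Helio's threshold: (31−14)/(31−9) = 17/22.
1/3 < 17/22, so Helio binds and δ* = 17/22.

17/22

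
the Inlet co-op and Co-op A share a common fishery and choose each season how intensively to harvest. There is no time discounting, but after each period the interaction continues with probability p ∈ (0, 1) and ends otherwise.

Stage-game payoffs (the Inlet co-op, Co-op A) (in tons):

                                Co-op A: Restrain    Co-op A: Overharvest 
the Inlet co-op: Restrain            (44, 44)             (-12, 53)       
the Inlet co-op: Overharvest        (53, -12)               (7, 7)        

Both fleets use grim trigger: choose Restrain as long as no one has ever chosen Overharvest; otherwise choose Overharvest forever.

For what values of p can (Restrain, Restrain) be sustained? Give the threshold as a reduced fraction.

9/46

Expected cooperation value is 44 + p·44 + p²·44 + … = 44/(1−p); deviation gives 53 + p·7/(1−p).
44 ≥ 53(1−p) + 7p ⇒ 46p ≥ 9 ⇒ p ≥ 9/46.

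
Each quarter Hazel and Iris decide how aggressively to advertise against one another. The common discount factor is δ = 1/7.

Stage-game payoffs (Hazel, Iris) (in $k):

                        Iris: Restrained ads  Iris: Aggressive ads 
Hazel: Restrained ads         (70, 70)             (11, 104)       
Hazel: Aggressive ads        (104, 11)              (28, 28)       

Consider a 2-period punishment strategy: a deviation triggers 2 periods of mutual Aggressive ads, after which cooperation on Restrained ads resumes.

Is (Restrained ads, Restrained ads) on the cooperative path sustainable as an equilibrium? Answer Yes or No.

IC: δ+…+δ^2 ≥ (104−70)/(70−28) = 17/21.
At δ = 1/7: partial sum = 0.1633 < 0.8095. Cooperation not sustainable.

No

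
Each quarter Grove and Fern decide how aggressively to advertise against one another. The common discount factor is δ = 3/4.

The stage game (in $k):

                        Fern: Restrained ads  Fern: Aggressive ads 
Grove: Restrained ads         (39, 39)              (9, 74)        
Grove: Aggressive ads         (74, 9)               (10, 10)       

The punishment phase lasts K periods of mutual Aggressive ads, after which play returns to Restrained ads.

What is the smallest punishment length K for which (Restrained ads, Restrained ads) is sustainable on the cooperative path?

2

Need Σ_{k=1}^{K} δ^k ≥ (74−39)/(39−10) = 1.2069 at δ = 3/4.
At K = 1 the sum is 0.7500 < 1.2069; at K = 2 it is 1.3125 ≥ 1.2069.
So the minimum punishment length is K = 2.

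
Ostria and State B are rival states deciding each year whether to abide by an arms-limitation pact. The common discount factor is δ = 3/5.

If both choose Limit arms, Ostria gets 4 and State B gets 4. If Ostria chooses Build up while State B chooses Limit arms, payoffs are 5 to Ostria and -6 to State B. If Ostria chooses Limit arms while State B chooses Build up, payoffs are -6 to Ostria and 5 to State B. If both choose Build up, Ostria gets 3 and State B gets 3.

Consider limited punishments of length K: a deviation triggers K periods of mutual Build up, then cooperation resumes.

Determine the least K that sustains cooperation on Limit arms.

3

Need Σ_{k=1}^{K} δ^k ≥ (5−4)/(4−3) = 1.0000 at δ = 3/5.
At K = 2 the sum is 0.9600 < 1.0000; at K = 3 it is 1.1760 ≥ 1.0000.
So the minimum punishment length is K = 3.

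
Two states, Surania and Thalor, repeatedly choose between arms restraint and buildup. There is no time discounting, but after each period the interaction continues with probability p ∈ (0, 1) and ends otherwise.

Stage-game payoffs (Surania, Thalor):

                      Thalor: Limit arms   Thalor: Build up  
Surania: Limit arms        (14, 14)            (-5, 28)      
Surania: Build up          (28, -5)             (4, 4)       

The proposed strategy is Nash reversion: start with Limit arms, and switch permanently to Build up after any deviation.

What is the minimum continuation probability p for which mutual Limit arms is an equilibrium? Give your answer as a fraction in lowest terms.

Expected cooperation value is 14 + p·14 + p²·14 + … = 14/(1−p); deviation gives 28 + p·4/(1−p).
14 ≥ 28(1−p) + 4p ⇒ 24p ≥ 14 ⇒ p ≥ 14/24 = 7/12.

7/12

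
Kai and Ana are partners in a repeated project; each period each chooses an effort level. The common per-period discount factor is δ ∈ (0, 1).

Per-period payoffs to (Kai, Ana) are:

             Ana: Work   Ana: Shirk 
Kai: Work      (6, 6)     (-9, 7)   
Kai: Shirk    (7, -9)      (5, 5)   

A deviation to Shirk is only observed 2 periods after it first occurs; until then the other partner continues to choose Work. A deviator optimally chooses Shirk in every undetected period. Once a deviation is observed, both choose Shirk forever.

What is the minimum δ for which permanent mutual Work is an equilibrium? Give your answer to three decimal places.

0.707

A deviator earns 7 for 2 periods, then 5 forever; cooperating earns 6 forever. Multiplying the IC by (1−δ):
6 ≥ 7(1−δ^2) + 5δ^2, so 2·δ^2 ≥ 1 and δ^2 ≥ 1/2.
δ ≥ (1/2)^(1/2) ≈ 0.707.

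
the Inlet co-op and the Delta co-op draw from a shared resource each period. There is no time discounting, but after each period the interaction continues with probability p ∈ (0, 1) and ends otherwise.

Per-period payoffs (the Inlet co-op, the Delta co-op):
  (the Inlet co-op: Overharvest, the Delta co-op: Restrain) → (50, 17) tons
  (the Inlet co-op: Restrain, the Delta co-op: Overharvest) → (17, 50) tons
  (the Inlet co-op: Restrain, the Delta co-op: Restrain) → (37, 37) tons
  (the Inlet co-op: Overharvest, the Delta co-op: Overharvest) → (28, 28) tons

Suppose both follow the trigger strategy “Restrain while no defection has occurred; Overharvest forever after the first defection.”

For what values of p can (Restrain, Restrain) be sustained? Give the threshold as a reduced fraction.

13/22

Expected cooperation value is 37 + p·37 + p²·37 + … = 37/(1−p); deviation gives 50 + p·28/(1−p).
37 ≥ 50(1−p) + 28p ⇒ 22p ≥ 13 ⇒ p ≥ 13/22.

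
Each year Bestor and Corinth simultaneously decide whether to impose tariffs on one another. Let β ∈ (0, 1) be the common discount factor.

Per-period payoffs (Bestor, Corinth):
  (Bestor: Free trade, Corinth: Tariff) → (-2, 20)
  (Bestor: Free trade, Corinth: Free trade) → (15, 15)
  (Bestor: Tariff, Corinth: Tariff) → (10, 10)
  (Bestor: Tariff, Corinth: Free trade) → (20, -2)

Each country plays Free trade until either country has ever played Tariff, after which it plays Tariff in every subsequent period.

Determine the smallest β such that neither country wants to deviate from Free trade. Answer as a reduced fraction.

1/2

15/(1−β) ≥ 20 + 10β/(1−β)
15 ≥ 20 − 10β
β ≥ 5/10 = 1/2.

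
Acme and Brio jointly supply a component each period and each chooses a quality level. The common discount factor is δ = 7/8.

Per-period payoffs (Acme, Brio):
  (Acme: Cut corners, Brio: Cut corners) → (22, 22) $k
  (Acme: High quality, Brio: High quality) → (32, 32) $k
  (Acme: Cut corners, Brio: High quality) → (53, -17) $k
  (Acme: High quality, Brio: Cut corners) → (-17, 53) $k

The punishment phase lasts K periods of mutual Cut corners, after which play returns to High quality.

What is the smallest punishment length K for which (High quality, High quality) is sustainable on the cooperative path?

3

No profitable deviation requires (32−22)(δ+…+δ^K) ≥ 53−32, i.e. δ+…+δ^K ≥ 21/10 ≈ 2.1000.
With δ = 7/8, the partial sums are K=1: 0.8750, K=2: 1.6406, K=3: 2.3105.
K = 3 is the first length at which the sum reaches 2.1000.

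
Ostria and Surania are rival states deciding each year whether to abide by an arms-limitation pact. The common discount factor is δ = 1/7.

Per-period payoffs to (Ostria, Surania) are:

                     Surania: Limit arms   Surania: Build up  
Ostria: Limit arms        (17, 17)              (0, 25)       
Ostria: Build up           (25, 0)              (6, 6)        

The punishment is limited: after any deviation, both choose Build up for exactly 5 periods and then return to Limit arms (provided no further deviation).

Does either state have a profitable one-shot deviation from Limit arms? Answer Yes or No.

IC: δ+…+δ^5 ≥ (25−17)/(17−6) = 8/11.
At δ = 1/7: partial sum = 0.1667 < 0.7273. Cooperation not sustainable.

Yes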